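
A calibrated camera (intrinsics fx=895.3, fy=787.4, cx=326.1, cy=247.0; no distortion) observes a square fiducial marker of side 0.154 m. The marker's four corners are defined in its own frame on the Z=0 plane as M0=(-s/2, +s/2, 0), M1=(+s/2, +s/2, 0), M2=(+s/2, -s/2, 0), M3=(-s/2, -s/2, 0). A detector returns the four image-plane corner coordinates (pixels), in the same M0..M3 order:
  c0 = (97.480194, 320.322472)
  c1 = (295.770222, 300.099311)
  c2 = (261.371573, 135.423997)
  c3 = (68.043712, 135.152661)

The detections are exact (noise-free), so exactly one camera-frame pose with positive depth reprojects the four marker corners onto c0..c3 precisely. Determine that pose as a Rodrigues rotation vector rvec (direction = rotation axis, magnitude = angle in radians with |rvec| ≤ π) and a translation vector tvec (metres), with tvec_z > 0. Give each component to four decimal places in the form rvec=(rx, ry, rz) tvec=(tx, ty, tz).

Intrinsics K: fx=895.3, fy=787.4, cx=326.1, cy=247.0
Marker side s = 0.154 m; corners in marker frame (Z=0):
  M0 = (-0.0770, +0.0770, 0)
  M1 = (+0.0770, +0.0770, 0)
  M2 = (+0.0770, -0.0770, 0)
  M3 = (-0.0770, -0.0770, 0)
Detected image corners:
  c0 = (97.480194, 320.322472) px
  c1 = (295.770222, 300.099311) px
  c2 = (261.371573, 135.423997) px
  c3 = (68.043712, 135.152661) px
Planar DLT: solve 8×8 A·h = b for H (H[2,2]=1):
  H  [+1405.63715 +156.52562 +185.92757]
  H  [+102.52214 +1068.35928 +220.53818]
  H  [+0.74449 -0.28591 +1.00000]
B = K⁻¹H; ‖b₁‖=1.500651, ‖b₂‖=1.500651; λ = 2/(‖b₁‖+‖b₂‖) = 0.666377, sign → tz>0 ⇒ λ=+0.666377
r₁ = λ·B[:,0] = (+0.86552,-0.06886,+0.49611); r₂ = λ·B[:,1] = (+0.18590,+0.96392,-0.19053)
r₃ = r₁×r₂ = (-0.46509,+0.25713,+0.84710); SVD([r₁ r₂ r₃]) → R = UVᵀ:
  R  [+0.86552 +0.18590 -0.46509]
  R  [-0.06886 +0.96392 +0.25713]
  R  [+0.49611 -0.19053 +0.84710]
t = (-0.10433, -0.02239, +0.66638) m
tr R = 2.676537; θ = arccos((tr R − 1)/2) = 0.576696 rad = 33.042°
axis k = ((R−Rᵀ)₃₂, (R−Rᵀ)₁₃, (R−Rᵀ)₂₁) / (2 sinθ) = (-0.410501, -0.881426, -0.233615)
rvec = θ·k = (-0.236735, -0.508315, -0.134725)

rvec=(-0.2367, -0.5083, -0.1347) tvec=(-0.1043, -0.0224, 0.6664)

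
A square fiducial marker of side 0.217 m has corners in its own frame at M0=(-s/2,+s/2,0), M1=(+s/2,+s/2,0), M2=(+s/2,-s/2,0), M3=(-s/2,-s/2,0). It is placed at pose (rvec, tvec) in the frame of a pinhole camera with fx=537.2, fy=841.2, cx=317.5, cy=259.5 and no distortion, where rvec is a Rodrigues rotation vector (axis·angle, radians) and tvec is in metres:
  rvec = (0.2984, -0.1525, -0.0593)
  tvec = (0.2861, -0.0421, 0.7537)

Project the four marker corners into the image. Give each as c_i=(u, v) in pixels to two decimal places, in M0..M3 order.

c0=(445.00, 336.11) c1=(583.70, 314.80) c2=(601.36, 83.23) c3=(450.76, 96.46)

Intrinsics K: fx=537.2, fy=841.2, cx=317.5, cy=259.5
Marker side s = 0.217 m; corners in marker frame (Z=0):
  M0 = (-0.1085, +0.1085, 0)
  M1 = (+0.1085, +0.1085, 0)
  M2 = (+0.1085, -0.1085, 0)
  M3 = (-0.1085, -0.1085, 0)
rvec = (0.2984, -0.1525, -0.0593), |rvec| = θ = 0.34032 rad = 19.499°
Rodrigues: sinθ=0.33379, 1−cosθ=0.05735; R = I + sinθ·[k]× + (1−cosθ)·[k]×²:
    [+0.98674 +0.03563 -0.15834]
    [-0.08070 +0.95417 -0.28820]
    [+0.14081 +0.29715 +0.94439]
t = (0.2861, -0.0421, 0.7537) m
M0: Pc = R·M0+t = (+0.18290, +0.07018, +0.77066); u = 537.2·(+0.18290)/0.77066 + 317.5 = 444.9955, v = 841.2·(+0.07018)/0.77066 + 259.5 = 336.1061
M1: Pc = R·M1+t = (+0.39703, +0.05267, +0.80122); u = 537.2·(+0.39703)/0.80122 + 317.5 = 583.6981, v = 841.2·(+0.05267)/0.80122 + 259.5 = 314.7997
M2: Pc = R·M2+t = (+0.38930, -0.15438, +0.73674); u = 537.2·(+0.38930)/0.73674 + 317.5 = 601.3595, v = 841.2·(-0.15438)/0.73674 + 259.5 = 83.2274
M3: Pc = R·M3+t = (+0.17517, -0.13687, +0.70618); u = 537.2·(+0.17517)/0.70618 + 317.5 = 450.7560, v = 841.2·(-0.13687)/0.70618 + 259.5 = 96.4593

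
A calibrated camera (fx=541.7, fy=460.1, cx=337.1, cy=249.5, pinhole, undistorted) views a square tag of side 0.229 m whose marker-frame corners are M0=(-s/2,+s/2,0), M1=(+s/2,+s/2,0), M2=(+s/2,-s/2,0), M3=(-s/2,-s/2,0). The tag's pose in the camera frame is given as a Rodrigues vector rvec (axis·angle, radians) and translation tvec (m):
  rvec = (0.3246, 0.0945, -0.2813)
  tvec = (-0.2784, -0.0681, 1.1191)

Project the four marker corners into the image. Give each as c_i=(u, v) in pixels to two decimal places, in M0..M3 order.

c0=(172.61, 275.26) c1=(272.38, 252.15) c2=(234.86, 162.71) c3=(129.90, 189.80)

Intrinsics K: fx=541.7, fy=460.1, cx=337.1, cy=249.5
Marker side s = 0.229 m; corners in marker frame (Z=0):
  M0 = (-0.1145, +0.1145, 0)
  M1 = (+0.1145, +0.1145, 0)
  M2 = (+0.1145, -0.1145, 0)
  M3 = (-0.1145, -0.1145, 0)
rvec = (0.3246, 0.0945, -0.2813), |rvec| = θ = 0.43980 rad = 25.199°
Rodrigues: sinθ=0.42576, 1−cosθ=0.09516; R = I + sinθ·[k]× + (1−cosθ)·[k]×²:
    [+0.95668 +0.28741 +0.04656]
    [-0.25723 +0.90923 -0.32732]
    [-0.13641 +0.30116 +0.94377]
t = (-0.2784, -0.0681, 1.1191) m
M0: Pc = R·M0+t = (-0.35503, +0.06546, +1.16920); u = 541.7·(-0.35503)/1.16920 + 337.1 = 172.6115, v = 460.1·(+0.06546)/1.16920 + 249.5 = 275.2593
M1: Pc = R·M1+t = (-0.13595, +0.00655, +1.13796); u = 541.7·(-0.13595)/1.13796 + 337.1 = 272.3833, v = 460.1·(+0.00655)/1.13796 + 249.5 = 252.1500
M2: Pc = R·M2+t = (-0.20177, -0.20166, +1.06900); u = 541.7·(-0.20177)/1.06900 + 337.1 = 234.8563, v = 460.1·(-0.20166)/1.06900 + 249.5 = 162.7053
M3: Pc = R·M3+t = (-0.42085, -0.14275, +1.10024); u = 541.7·(-0.42085)/1.10024 + 337.1 = 129.8960, v = 460.1·(-0.14275)/1.10024 + 249.5 = 189.8026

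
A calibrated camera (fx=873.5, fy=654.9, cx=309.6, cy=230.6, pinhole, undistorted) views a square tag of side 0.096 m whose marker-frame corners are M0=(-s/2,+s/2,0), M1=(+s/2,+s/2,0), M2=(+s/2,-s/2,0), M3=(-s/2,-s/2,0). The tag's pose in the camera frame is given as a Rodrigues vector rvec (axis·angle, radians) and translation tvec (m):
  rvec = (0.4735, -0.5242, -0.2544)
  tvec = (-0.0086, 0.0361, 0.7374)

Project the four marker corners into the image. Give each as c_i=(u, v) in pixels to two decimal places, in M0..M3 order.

Intrinsics K: fx=873.5, fy=654.9, cx=309.6, cy=230.6
Marker side s = 0.096 m; corners in marker frame (Z=0):
  M0 = (-0.0480, +0.0480, 0)
  M1 = (+0.0480, +0.0480, 0)
  M2 = (+0.0480, -0.0480, 0)
  M3 = (-0.0480, -0.0480, 0)
rvec = (0.4735, -0.5242, -0.2544), |rvec| = θ = 0.75080 rad = 43.018°
Rodrigues: sinθ=0.68223, 1−cosθ=0.26886; R = I + sinθ·[k]× + (1−cosθ)·[k]×²:
    [+0.83807 +0.11278 -0.53377]
    [-0.34955 +0.86220 -0.36665]
    [+0.41887 +0.49386 +0.76201]
t = (-0.0086, 0.0361, 0.7374) m
M0: Pc = R·M0+t = (-0.04341, +0.09426, +0.74100); u = 873.5·(-0.04341)/0.74100 + 309.6 = 258.4229, v = 654.9·(+0.09426)/0.74100 + 230.6 = 313.9109
M1: Pc = R·M1+t = (+0.03704, +0.06071, +0.78121); u = 873.5·(+0.03704)/0.78121 + 309.6 = 351.0169, v = 654.9·(+0.06071)/0.78121 + 230.6 = 281.4918
M2: Pc = R·M2+t = (+0.02621, -0.02206, +0.73380); u = 873.5·(+0.02621)/0.73380 + 309.6 = 340.8046, v = 654.9·(-0.02206)/0.73380 + 230.6 = 210.9086
M3: Pc = R·M3+t = (-0.05424, +0.01149, +0.69359); u = 873.5·(-0.05424)/0.69359 + 309.6 = 241.2894, v = 654.9·(+0.01149)/0.69359 + 230.6 = 241.4516

c0=(258.42, 313.91) c1=(351.02, 281.49) c2=(340.80, 210.91) c3=(241.29, 241.45)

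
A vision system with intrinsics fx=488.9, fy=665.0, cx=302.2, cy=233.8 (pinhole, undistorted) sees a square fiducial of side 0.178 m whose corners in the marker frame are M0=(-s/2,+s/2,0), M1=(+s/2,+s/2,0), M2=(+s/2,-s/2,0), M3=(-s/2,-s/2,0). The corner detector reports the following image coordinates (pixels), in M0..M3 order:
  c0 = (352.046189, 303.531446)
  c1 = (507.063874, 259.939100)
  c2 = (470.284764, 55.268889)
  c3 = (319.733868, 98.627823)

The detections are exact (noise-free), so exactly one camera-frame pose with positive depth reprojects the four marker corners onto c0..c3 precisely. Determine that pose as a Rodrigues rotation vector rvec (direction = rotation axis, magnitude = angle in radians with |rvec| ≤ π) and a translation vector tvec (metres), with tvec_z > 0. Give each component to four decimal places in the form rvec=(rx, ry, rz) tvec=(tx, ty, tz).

rvec=(-0.0867, 0.0242, -0.2049) tvec=(0.1255, -0.0470, 0.5596)

Intrinsics K: fx=488.9, fy=665.0, cx=302.2, cy=233.8
Marker side s = 0.178 m; corners in marker frame (Z=0):
  M0 = (-0.0890, +0.0890, 0)
  M1 = (+0.0890, +0.0890, 0)
  M2 = (+0.0890, -0.0890, 0)
  M3 = (-0.0890, -0.0890, 0)
Detected image corners:
  c0 = (352.046189, 303.531446) px
  c1 = (507.063874, 259.939100) px
  c2 = (470.284764, 55.268889) px
  c3 = (319.733868, 98.627823) px
Planar DLT: solve 8×8 A·h = b for H (H[2,2]=1):
  H  [+846.96375 +128.86277 +411.85445]
  H  [-249.10722 +1122.13501 +177.95355]
  H  [-0.02716 -0.15811 +1.00000]
B = K⁻¹H; ‖b₁‖=1.787069, ‖b₂‖=1.787069; λ = 2/(‖b₁‖+‖b₂‖) = 0.559576, sign → tz>0 ⇒ λ=+0.559576
r₁ = λ·B[:,0] = (+0.97880,-0.20427,-0.01520); r₂ = λ·B[:,1] = (+0.20218,+0.97534,-0.08847)
r₃ = r₁×r₂ = (+0.03290,+0.08352,+0.99596); SVD([r₁ r₂ r₃]) → R = UVᵀ:
  R  [+0.97880 +0.20218 +0.03290]
  R  [-0.20427 +0.97534 +0.08352]
  R  [-0.01520 -0.08847 +0.99596]
t = (+0.12551, -0.04699, +0.55958) m
tr R = 2.950103; θ = arccos((tr R − 1)/2) = 0.223842 rad = 12.825°
axis k = ((R−Rᵀ)₃₂, (R−Rᵀ)₁₃, (R−Rᵀ)₂₁) / (2 sinθ) = (-0.387414, +0.108335, -0.915518)
rvec = θ·k = (-0.086720, +0.024250, -0.204932)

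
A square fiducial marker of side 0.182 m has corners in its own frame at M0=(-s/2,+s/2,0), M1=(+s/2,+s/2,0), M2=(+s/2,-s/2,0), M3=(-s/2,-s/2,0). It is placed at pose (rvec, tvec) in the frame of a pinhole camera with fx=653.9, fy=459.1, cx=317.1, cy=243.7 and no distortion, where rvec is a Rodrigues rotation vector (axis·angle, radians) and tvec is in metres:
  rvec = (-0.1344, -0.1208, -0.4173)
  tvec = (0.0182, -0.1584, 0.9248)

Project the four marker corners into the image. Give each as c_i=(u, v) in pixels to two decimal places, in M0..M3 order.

c0=(297.56, 223.32) c1=(414.42, 188.34) c2=(360.82, 109.60) c3=(244.87, 141.61)

Intrinsics K: fx=653.9, fy=459.1, cx=317.1, cy=243.7
Marker side s = 0.182 m; corners in marker frame (Z=0):
  M0 = (-0.0910, +0.0910, 0)
  M1 = (+0.0910, +0.0910, 0)
  M2 = (+0.0910, -0.0910, 0)
  M3 = (-0.0910, -0.0910, 0)
rvec = (-0.1344, -0.1208, -0.4173), |rvec| = θ = 0.45475 rad = 26.055°
Rodrigues: sinθ=0.43924, 1−cosθ=0.10163; R = I + sinθ·[k]× + (1−cosθ)·[k]×²:
    [+0.90725 +0.41104 -0.08912]
    [-0.39509 +0.90554 +0.15459]
    [+0.14424 -0.10504 +0.98395]
t = (0.0182, -0.1584, 0.9248) m
M0: Pc = R·M0+t = (-0.02695, -0.04004, +0.90212); u = 653.9·(-0.02695)/0.90212 + 317.1 = 297.5619, v = 459.1·(-0.04004)/0.90212 + 243.7 = 223.3217
M1: Pc = R·M1+t = (+0.13816, -0.11195, +0.92837); u = 653.9·(+0.13816)/0.92837 + 317.1 = 414.4170, v = 459.1·(-0.11195)/0.92837 + 243.7 = 188.3388
M2: Pc = R·M2+t = (+0.06335, -0.27676, +0.94748); u = 653.9·(+0.06335)/0.94748 + 317.1 = 360.8238, v = 459.1·(-0.27676)/0.94748 + 243.7 = 109.5983
M3: Pc = R·M3+t = (-0.10176, -0.20485, +0.92123); u = 653.9·(-0.10176)/0.92123 + 317.1 = 244.8664, v = 459.1·(-0.20485)/0.92123 + 243.7 = 141.6114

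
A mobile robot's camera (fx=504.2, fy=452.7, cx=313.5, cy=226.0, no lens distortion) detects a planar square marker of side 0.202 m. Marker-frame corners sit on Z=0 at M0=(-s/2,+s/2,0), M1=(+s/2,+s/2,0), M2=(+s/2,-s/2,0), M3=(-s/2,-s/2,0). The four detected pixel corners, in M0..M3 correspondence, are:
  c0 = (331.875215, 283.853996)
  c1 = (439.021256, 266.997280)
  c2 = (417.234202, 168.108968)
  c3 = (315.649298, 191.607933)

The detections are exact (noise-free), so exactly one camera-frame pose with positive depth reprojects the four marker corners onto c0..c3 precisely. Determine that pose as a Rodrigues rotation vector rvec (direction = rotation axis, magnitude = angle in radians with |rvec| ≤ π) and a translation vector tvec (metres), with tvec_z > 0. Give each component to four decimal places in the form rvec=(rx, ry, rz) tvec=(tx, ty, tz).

rvec=(-0.1505, 0.3856, -0.1854) tvec=(0.1113, 0.0023, 0.9319)

Intrinsics K: fx=504.2, fy=452.7, cx=313.5, cy=226.0
Marker side s = 0.202 m; corners in marker frame (Z=0):
  M0 = (-0.1010, +0.1010, 0)
  M1 = (+0.1010, +0.1010, 0)
  M2 = (+0.1010, -0.1010, 0)
  M3 = (-0.1010, -0.1010, 0)
Detected image corners:
  c0 = (331.875215, 283.853996) px
  c1 = (439.021256, 266.997280) px
  c2 = (417.234202, 168.108968) px
  c3 = (315.649298, 191.607933) px
Planar DLT: solve 8×8 A·h = b for H (H[2,2]=1):
  H  [+371.66411 +20.74342 +373.73013]
  H  [-187.84717 +428.37600 +227.09960]
  H  [-0.38497 -0.19368 +1.00000]
B = K⁻¹H; ‖b₁‖=1.073023, ‖b₂‖=1.073023; λ = 2/(‖b₁‖+‖b₂‖) = 0.931946, sign → tz>0 ⇒ λ=+0.931946
r₁ = λ·B[:,0] = (+0.91005,-0.20760,-0.35877); r₂ = λ·B[:,1] = (+0.15057,+0.97198,-0.18050)
r₃ = r₁×r₂ = (+0.38619,+0.11024,+0.91581); SVD([r₁ r₂ r₃]) → R = UVᵀ:
  R  [+0.91005 +0.15057 +0.38619]
  R  [-0.20760 +0.97198 +0.11024]
  R  [-0.35877 -0.18050 +0.91581]
t = (+0.11133, +0.00226, +0.93195) m
tr R = 2.797836; θ = arccos((tr R − 1)/2) = 0.453503 rad = 25.984°
axis k = ((R−Rᵀ)₃₂, (R−Rᵀ)₁₃, (R−Rᵀ)₂₁) / (2 sinθ) = (-0.331807, +0.850186, -0.408764)
rvec = θ·k = (-0.150476, +0.385562, -0.185376)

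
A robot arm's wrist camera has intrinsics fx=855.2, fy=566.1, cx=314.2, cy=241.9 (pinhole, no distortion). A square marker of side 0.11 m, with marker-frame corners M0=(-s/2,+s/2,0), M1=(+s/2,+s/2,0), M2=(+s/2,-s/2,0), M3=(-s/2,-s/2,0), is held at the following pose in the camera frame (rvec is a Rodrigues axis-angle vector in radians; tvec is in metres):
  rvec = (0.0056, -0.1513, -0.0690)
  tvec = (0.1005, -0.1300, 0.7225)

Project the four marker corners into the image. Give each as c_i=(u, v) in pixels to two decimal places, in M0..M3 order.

Intrinsics K: fx=855.2, fy=566.1, cx=314.2, cy=241.9
Marker side s = 0.11 m; corners in marker frame (Z=0):
  M0 = (-0.0550, +0.0550, 0)
  M1 = (+0.0550, +0.0550, 0)
  M2 = (+0.0550, -0.0550, 0)
  M3 = (-0.0550, -0.0550, 0)
rvec = (0.0056, -0.1513, -0.0690), |rvec| = θ = 0.16639 rad = 9.533°
Rodrigues: sinθ=0.16562, 1−cosθ=0.01381; R = I + sinθ·[k]× + (1−cosθ)·[k]×²:
    [+0.98621 +0.06826 -0.15080]
    [-0.06910 +0.99761 -0.00037]
    [+0.15041 +0.01078 +0.98856]
t = (0.1005, -0.1300, 0.7225) m
M0: Pc = R·M0+t = (+0.05001, -0.07133, +0.71482); u = 855.2·(+0.05001)/0.71482 + 314.2 = 374.0347, v = 566.1·(-0.07133)/0.71482 + 241.9 = 185.4098
M1: Pc = R·M1+t = (+0.15850, -0.07893, +0.73137); u = 855.2·(+0.15850)/0.73137 + 314.2 = 499.5320, v = 566.1·(-0.07893)/0.73137 + 241.9 = 180.8040
M2: Pc = R·M2+t = (+0.15099, -0.18867, +0.73018); u = 855.2·(+0.15099)/0.73018 + 314.2 = 491.0389, v = 566.1·(-0.18867)/0.73018 + 241.9 = 95.6268
M3: Pc = R·M3+t = (+0.04250, -0.18107, +0.71363); u = 855.2·(+0.04250)/0.71363 + 314.2 = 365.1361, v = 566.1·(-0.18107)/0.71363 + 241.9 = 98.2656

c0=(374.03, 185.41) c1=(499.53, 180.80) c2=(491.04, 95.63) c3=(365.14, 98.27)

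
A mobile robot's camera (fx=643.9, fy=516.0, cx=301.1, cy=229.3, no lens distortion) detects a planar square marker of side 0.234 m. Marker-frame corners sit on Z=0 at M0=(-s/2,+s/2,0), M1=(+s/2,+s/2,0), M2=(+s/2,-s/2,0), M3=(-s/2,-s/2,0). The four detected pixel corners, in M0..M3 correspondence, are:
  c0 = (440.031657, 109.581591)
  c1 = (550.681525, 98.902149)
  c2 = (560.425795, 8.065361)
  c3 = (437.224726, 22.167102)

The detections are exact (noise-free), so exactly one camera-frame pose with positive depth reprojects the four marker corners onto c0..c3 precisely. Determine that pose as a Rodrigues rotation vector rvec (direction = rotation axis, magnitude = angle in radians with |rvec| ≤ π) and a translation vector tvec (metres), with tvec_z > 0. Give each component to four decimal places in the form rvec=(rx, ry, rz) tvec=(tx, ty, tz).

rvec=(0.6616, 0.0990, -0.1329) tvec=(0.4026, -0.4302, 1.3279)

Intrinsics K: fx=643.9, fy=516.0, cx=301.1, cy=229.3
Marker side s = 0.234 m; corners in marker frame (Z=0):
  M0 = (-0.1170, +0.1170, 0)
  M1 = (+0.1170, +0.1170, 0)
  M2 = (+0.1170, -0.1170, 0)
  M3 = (-0.1170, -0.1170, 0)
Detected image corners:
  c0 = (440.031657, 109.581591) px
  c1 = (550.681525, 98.902149) px
  c2 = (560.425795, 8.065361) px
  c3 = (437.224726, 22.167102) px
Planar DLT: solve 8×8 A·h = b for H (H[2,2]=1):
  H  [+448.17594 +212.03938 +496.30939]
  H  [-58.57322 +407.99103 +62.12826]
  H  [-0.10074 +0.45574 +1.00000]
B = K⁻¹H; ‖b₁‖=0.753081, ‖b₂‖=0.753081; λ = 2/(‖b₁‖+‖b₂‖) = 1.327878, sign → tz>0 ⇒ λ=+1.327878
r₁ = λ·B[:,0] = (+0.98680,-0.09129,-0.13377); r₂ = λ·B[:,1] = (+0.15429,+0.78100,+0.60517)
r₃ = r₁×r₂ = (+0.04923,-0.61782,+0.78477); SVD([r₁ r₂ r₃]) → R = UVᵀ:
  R  [+0.98680 +0.15429 +0.04923]
  R  [-0.09129 +0.78100 -0.61782]
  R  [-0.13377 +0.60517 +0.78477]
t = (+0.40257, -0.43020, +1.32788) m
tr R = 2.552574; θ = arccos((tr R − 1)/2) = 0.682042 rad = 39.078°
axis k = ((R−Rᵀ)₃₂, (R−Rᵀ)₁₃, (R−Rᵀ)₂₁) / (2 sinθ) = (+0.970048, +0.145144, -0.194784)
rvec = θ·k = (+0.661613, +0.098995, -0.132851)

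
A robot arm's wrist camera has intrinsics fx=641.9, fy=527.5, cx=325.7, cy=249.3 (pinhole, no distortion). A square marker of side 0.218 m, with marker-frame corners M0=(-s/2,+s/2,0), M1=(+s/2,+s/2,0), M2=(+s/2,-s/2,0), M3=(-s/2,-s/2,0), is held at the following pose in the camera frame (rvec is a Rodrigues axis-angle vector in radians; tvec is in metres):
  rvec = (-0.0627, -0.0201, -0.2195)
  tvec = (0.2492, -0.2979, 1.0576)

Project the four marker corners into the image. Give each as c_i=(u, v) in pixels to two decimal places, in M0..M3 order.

Intrinsics K: fx=641.9, fy=527.5, cx=325.7, cy=249.3
Marker side s = 0.218 m; corners in marker frame (Z=0):
  M0 = (-0.1090, +0.1090, 0)
  M1 = (+0.1090, +0.1090, 0)
  M2 = (+0.1090, -0.1090, 0)
  M3 = (-0.1090, -0.1090, 0)
rvec = (-0.0627, -0.0201, -0.2195), |rvec| = θ = 0.22916 rad = 13.130°
Rodrigues: sinθ=0.22716, 1−cosθ=0.02614; R = I + sinθ·[k]× + (1−cosθ)·[k]×²:
    [+0.97581 +0.21821 -0.01307]
    [-0.21696 +0.97406 +0.06435]
    [+0.02678 -0.05996 +0.99784]
t = (0.2492, -0.2979, 1.0576) m
M0: Pc = R·M0+t = (+0.16662, -0.16808, +1.04815); u = 641.9·(+0.16662)/1.04815 + 325.7 = 427.7413, v = 527.5·(-0.16808)/1.04815 + 249.3 = 164.7108
M1: Pc = R·M1+t = (+0.37935, -0.21538, +1.05398); u = 641.9·(+0.37935)/1.05398 + 325.7 = 556.7321, v = 527.5·(-0.21538)/1.05398 + 249.3 = 141.5082
M2: Pc = R·M2+t = (+0.33178, -0.42772, +1.06705); u = 641.9·(+0.33178)/1.06705 + 325.7 = 525.2858, v = 527.5·(-0.42772)/1.06705 + 249.3 = 37.8555
M3: Pc = R·M3+t = (+0.11905, -0.38042, +1.06122); u = 641.9·(+0.11905)/1.06122 + 325.7 = 397.7107, v = 527.5·(-0.38042)/1.06122 + 249.3 = 60.2022

c0=(427.74, 164.71) c1=(556.73, 141.51) c2=(525.29, 37.86) c3=(397.71, 60.20)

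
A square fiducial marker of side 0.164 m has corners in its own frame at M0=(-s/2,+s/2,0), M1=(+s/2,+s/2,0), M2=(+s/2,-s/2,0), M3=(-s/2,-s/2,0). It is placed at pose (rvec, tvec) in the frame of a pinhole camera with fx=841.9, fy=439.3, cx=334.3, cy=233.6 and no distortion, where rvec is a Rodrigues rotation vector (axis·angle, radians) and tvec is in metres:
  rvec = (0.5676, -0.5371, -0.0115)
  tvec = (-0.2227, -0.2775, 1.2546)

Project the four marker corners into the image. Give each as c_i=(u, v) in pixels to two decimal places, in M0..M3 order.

c0=(130.42, 165.35) c1=(231.62, 161.02) c2=(239.53, 107.38) c3=(131.59, 108.43)

Intrinsics K: fx=841.9, fy=439.3, cx=334.3, cy=233.6
Marker side s = 0.164 m; corners in marker frame (Z=0):
  M0 = (-0.0820, +0.0820, 0)
  M1 = (+0.0820, +0.0820, 0)
  M2 = (+0.0820, -0.0820, 0)
  M3 = (-0.0820, -0.0820, 0)
rvec = (0.5676, -0.5371, -0.0115), |rvec| = θ = 0.78152 rad = 44.778°
Rodrigues: sinθ=0.70436, 1−cosθ=0.29016; R = I + sinθ·[k]× + (1−cosθ)·[k]×²:
    [+0.86289 -0.13446 -0.48717]
    [-0.15519 +0.84689 -0.50863]
    [+0.48097 +0.51449 +0.70990]
t = (-0.2227, -0.2775, 1.2546) m
M0: Pc = R·M0+t = (-0.30448, -0.19533, +1.25735); u = 841.9·(-0.30448)/1.25735 + 334.3 = 130.4232, v = 439.3·(-0.19533)/1.25735 + 233.6 = 165.3546
M1: Pc = R·M1+t = (-0.16297, -0.22078, +1.33623); u = 841.9·(-0.16297)/1.33623 + 334.3 = 231.6204, v = 439.3·(-0.22078)/1.33623 + 233.6 = 161.0157
M2: Pc = R·M2+t = (-0.14092, -0.35967, +1.25185); u = 841.9·(-0.14092)/1.25185 + 334.3 = 239.5300, v = 439.3·(-0.35967)/1.25185 + 233.6 = 107.3844
M3: Pc = R·M3+t = (-0.28243, -0.33422, +1.17297); u = 841.9·(-0.28243)/1.17297 + 334.3 = 131.5851, v = 439.3·(-0.33422)/1.17297 + 233.6 = 108.4287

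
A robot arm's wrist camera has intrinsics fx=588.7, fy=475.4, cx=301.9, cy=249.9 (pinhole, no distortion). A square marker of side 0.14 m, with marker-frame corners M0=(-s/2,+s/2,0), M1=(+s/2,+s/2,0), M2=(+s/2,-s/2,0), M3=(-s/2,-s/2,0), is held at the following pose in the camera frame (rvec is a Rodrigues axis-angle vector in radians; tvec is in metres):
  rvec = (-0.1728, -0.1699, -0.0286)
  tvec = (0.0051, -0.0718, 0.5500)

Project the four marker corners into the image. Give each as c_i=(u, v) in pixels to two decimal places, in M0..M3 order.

c0=(233.82, 248.18) c1=(384.37, 246.59) c2=(374.81, 132.50) c3=(230.31, 129.06)

Intrinsics K: fx=588.7, fy=475.4, cx=301.9, cy=249.9
Marker side s = 0.14 m; corners in marker frame (Z=0):
  M0 = (-0.0700, +0.0700, 0)
  M1 = (+0.0700, +0.0700, 0)
  M2 = (+0.0700, -0.0700, 0)
  M3 = (-0.0700, -0.0700, 0)
rvec = (-0.1728, -0.1699, -0.0286), |rvec| = θ = 0.24402 rad = 13.981°
Rodrigues: sinθ=0.24160, 1−cosθ=0.02962; R = I + sinθ·[k]× + (1−cosθ)·[k]×²:
    [+0.98523 +0.04292 -0.16576]
    [-0.01371 +0.98474 +0.17351]
    [+0.17068 -0.16867 +0.97078]
t = (0.0051, -0.0718, 0.5500) m
M0: Pc = R·M0+t = (-0.06086, -0.00191, +0.52625); u = 588.7·(-0.06086)/0.52625 + 301.9 = 233.8154, v = 475.4·(-0.00191)/0.52625 + 249.9 = 248.1757
M1: Pc = R·M1+t = (+0.07707, -0.00383, +0.55014); u = 588.7·(+0.07707)/0.55014 + 301.9 = 384.3728, v = 475.4·(-0.00383)/0.55014 + 249.9 = 246.5919
M2: Pc = R·M2+t = (+0.07106, -0.14169, +0.57375); u = 588.7·(+0.07106)/0.57375 + 301.9 = 374.8126, v = 475.4·(-0.14169)/0.57375 + 249.9 = 132.4978
M3: Pc = R·M3+t = (-0.06687, -0.13977, +0.54986); u = 588.7·(-0.06687)/0.54986 + 301.9 = 230.3056, v = 475.4·(-0.13977)/0.54986 + 249.9 = 129.0554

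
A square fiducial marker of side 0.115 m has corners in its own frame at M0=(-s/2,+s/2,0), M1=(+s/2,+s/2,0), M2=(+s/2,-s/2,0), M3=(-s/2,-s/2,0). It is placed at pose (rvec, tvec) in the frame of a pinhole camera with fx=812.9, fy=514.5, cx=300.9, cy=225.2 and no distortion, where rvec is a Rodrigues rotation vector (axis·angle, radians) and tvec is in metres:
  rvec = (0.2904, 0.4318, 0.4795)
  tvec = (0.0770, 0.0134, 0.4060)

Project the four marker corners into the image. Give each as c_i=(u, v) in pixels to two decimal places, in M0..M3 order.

Intrinsics K: fx=812.9, fy=514.5, cx=300.9, cy=225.2
Marker side s = 0.115 m; corners in marker frame (Z=0):
  M0 = (-0.0575, +0.0575, 0)
  M1 = (+0.0575, +0.0575, 0)
  M2 = (+0.0575, -0.0575, 0)
  M3 = (-0.0575, -0.0575, 0)
rvec = (0.2904, 0.4318, 0.4795), |rvec| = θ = 0.70760 rad = 40.543°
Rodrigues: sinθ=0.65001, 1−cosθ=0.24008; R = I + sinθ·[k]× + (1−cosθ)·[k]×²:
    [+0.80036 -0.38035 +0.46342]
    [+0.50060 +0.84932 -0.16749]
    [-0.32989 +0.36604 +0.87016]
t = (0.0770, 0.0134, 0.4060) m
M0: Pc = R·M0+t = (+0.00911, +0.03345, +0.44602); u = 812.9·(+0.00911)/0.44602 + 300.9 = 317.5024, v = 514.5·(+0.03345)/0.44602 + 225.2 = 263.7878
M1: Pc = R·M1+t = (+0.10115, +0.09102, +0.40808); u = 812.9·(+0.10115)/0.40808 + 300.9 = 502.3934, v = 514.5·(+0.09102)/0.40808 + 225.2 = 339.9574
M2: Pc = R·M2+t = (+0.14489, -0.00665, +0.36598); u = 812.9·(+0.14489)/0.36598 + 300.9 = 622.7220, v = 514.5·(-0.00665)/0.36598 + 225.2 = 215.8493
M3: Pc = R·M3+t = (+0.05285, -0.06422, +0.40392); u = 812.9·(+0.05285)/0.40392 + 300.9 = 407.2610, v = 514.5·(-0.06422)/0.40392 + 225.2 = 143.3983

c0=(317.50, 263.79) c1=(502.39, 339.96) c2=(622.72, 215.85) c3=(407.26, 143.40)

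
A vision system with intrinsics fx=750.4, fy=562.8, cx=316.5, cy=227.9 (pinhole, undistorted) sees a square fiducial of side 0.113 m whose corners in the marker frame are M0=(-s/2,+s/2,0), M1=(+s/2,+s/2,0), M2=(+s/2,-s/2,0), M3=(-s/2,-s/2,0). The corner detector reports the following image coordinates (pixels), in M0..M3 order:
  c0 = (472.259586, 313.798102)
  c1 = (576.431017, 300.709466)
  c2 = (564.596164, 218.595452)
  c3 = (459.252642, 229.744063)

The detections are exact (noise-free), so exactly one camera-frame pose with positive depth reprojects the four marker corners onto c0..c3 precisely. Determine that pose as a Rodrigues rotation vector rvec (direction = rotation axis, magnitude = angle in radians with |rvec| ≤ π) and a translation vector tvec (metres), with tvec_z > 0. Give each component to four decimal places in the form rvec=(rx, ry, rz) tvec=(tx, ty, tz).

rvec=(0.0448, -0.1684, -0.1302) tvec=(0.2037, 0.0509, 0.7555)

Intrinsics K: fx=750.4, fy=562.8, cx=316.5, cy=227.9
Marker side s = 0.113 m; corners in marker frame (Z=0):
  M0 = (-0.0565, +0.0565, 0)
  M1 = (+0.0565, +0.0565, 0)
  M2 = (+0.0565, -0.0565, 0)
  M3 = (-0.0565, -0.0565, 0)
Detected image corners:
  c0 = (472.259586, 313.798102) px
  c1 = (576.431017, 300.709466) px
  c2 = (564.596164, 218.595452) px
  c3 = (459.252642, 229.744063) px
Planar DLT: solve 8×8 A·h = b for H (H[2,2]=1):
  H  [+1039.63812 +147.80749 +518.80370]
  H  [-49.53488 +754.61400 +265.80929]
  H  [+0.21732 +0.07325 +1.00000]
B = K⁻¹H; ‖b₁‖=1.323665, ‖b₂‖=1.323665; λ = 2/(‖b₁‖+‖b₂‖) = 0.755478, sign → tz>0 ⇒ λ=+0.755478
r₁ = λ·B[:,0] = (+0.97743,-0.13298,+0.16418); r₂ = λ·B[:,1] = (+0.12547,+0.99055,+0.05534)
r₃ = r₁×r₂ = (-0.16999,-0.03349,+0.98488); SVD([r₁ r₂ r₃]) → R = UVᵀ:
  R  [+0.97743 +0.12547 -0.16999]
  R  [-0.13298 +0.99055 -0.03349]
  R  [+0.16418 +0.05534 +0.98488]
t = (+0.20367, +0.05089, +0.75548) m
tr R = 2.952856; θ = arccos((tr R − 1)/2) = 0.217556 rad = 12.465°
axis k = ((R−Rᵀ)₃₂, (R−Rᵀ)₁₃, (R−Rᵀ)₂₁) / (2 sinθ) = (+0.205759, -0.774105, -0.598686)
rvec = θ·k = (+0.044764, -0.168411, -0.130248)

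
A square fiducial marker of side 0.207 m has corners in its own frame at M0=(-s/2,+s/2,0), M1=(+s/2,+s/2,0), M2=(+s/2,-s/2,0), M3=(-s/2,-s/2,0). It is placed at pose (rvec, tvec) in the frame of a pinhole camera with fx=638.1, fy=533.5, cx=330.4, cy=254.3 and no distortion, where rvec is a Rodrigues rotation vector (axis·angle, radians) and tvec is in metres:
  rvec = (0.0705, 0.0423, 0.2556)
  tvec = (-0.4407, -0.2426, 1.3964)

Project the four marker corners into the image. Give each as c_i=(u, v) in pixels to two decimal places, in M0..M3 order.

Intrinsics K: fx=638.1, fy=533.5, cx=330.4, cy=254.3
Marker side s = 0.207 m; corners in marker frame (Z=0):
  M0 = (-0.1035, +0.1035, 0)
  M1 = (+0.1035, +0.1035, 0)
  M2 = (+0.1035, -0.1035, 0)
  M3 = (-0.1035, -0.1035, 0)
rvec = (0.0705, 0.0423, 0.2556), |rvec| = θ = 0.26850 rad = 15.384°
Rodrigues: sinθ=0.26528, 1−cosθ=0.03583; R = I + sinθ·[k]× + (1−cosθ)·[k]×²:
    [+0.96664 -0.25106 +0.05075]
    [+0.25402 +0.96506 -0.06428]
    [-0.03284 +0.07503 +0.99664]
t = (-0.4407, -0.2426, 1.3964) m
M0: Pc = R·M0+t = (-0.56673, -0.16901, +1.40756); u = 638.1·(-0.56673)/1.40756 + 330.4 = 73.4799, v = 533.5·(-0.16901)/1.40756 + 254.3 = 190.2421
M1: Pc = R·M1+t = (-0.36664, -0.11643, +1.40077); u = 638.1·(-0.36664)/1.40077 + 330.4 = 163.3835, v = 533.5·(-0.11643)/1.40077 + 254.3 = 209.9580
M2: Pc = R·M2+t = (-0.31467, -0.31619, +1.38524); u = 638.1·(-0.31467)/1.38524 + 330.4 = 185.4501, v = 533.5·(-0.31619)/1.38524 + 254.3 = 132.5239
M3: Pc = R·M3+t = (-0.51476, -0.36877, +1.39203); u = 638.1·(-0.51476)/1.39203 + 330.4 = 94.4357, v = 533.5·(-0.36877)/1.39203 + 254.3 = 112.9661

c0=(73.48, 190.24) c1=(163.38, 209.96) c2=(185.45, 132.52) c3=(94.44, 112.97)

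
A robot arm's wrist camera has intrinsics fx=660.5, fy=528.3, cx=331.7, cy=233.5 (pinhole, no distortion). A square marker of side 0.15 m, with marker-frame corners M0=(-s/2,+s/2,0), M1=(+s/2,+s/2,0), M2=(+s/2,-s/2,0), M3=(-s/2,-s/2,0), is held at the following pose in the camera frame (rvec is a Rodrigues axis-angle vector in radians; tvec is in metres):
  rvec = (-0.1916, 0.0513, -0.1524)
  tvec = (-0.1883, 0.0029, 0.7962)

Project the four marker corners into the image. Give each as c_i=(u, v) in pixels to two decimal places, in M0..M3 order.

Intrinsics K: fx=660.5, fy=528.3, cx=331.7, cy=233.5
Marker side s = 0.15 m; corners in marker frame (Z=0):
  M0 = (-0.0750, +0.0750, 0)
  M1 = (+0.0750, +0.0750, 0)
  M2 = (+0.0750, -0.0750, 0)
  M3 = (-0.0750, -0.0750, 0)
rvec = (-0.1916, 0.0513, -0.1524), |rvec| = θ = 0.25014 rad = 14.332°
Rodrigues: sinθ=0.24754, 1−cosθ=0.03112; R = I + sinθ·[k]× + (1−cosθ)·[k]×²:
    [+0.98714 +0.14593 +0.06529]
    [-0.15570 +0.97019 +0.18572]
    [-0.03624 -0.19350 +0.98043]
t = (-0.1883, 0.0029, 0.7962) m
M0: Pc = R·M0+t = (-0.25139, +0.08734, +0.78441); u = 660.5·(-0.25139)/0.78441 + 331.7 = 120.0192, v = 528.3·(+0.08734)/0.78441 + 233.5 = 292.3251
M1: Pc = R·M1+t = (-0.10332, +0.06399, +0.77897); u = 660.5·(-0.10332)/0.77897 + 331.7 = 244.0933, v = 528.3·(+0.06399)/0.77897 + 233.5 = 276.8957
M2: Pc = R·M2+t = (-0.12521, -0.08154, +0.80799); u = 660.5·(-0.12521)/0.80799 + 331.7 = 229.3470, v = 528.3·(-0.08154)/0.80799 + 233.5 = 180.1845
M3: Pc = R·M3+t = (-0.27328, -0.05819, +0.81343); u = 660.5·(-0.27328)/0.81343 + 331.7 = 109.7986, v = 528.3·(-0.05819)/0.81343 + 233.5 = 195.7097

c0=(120.02, 292.33) c1=(244.09, 276.90) c2=(229.35, 180.18) c3=(109.80, 195.71)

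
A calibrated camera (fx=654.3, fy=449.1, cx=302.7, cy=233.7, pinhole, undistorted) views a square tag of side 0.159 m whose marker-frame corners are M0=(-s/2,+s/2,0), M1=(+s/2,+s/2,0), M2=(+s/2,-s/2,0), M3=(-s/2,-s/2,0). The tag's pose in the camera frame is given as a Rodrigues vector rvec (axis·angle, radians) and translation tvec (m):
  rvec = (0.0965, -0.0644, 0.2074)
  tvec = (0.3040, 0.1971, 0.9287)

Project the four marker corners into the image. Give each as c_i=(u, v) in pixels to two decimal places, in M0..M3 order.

Intrinsics K: fx=654.3, fy=449.1, cx=302.7, cy=233.7
Marker side s = 0.159 m; corners in marker frame (Z=0):
  M0 = (-0.0795, +0.0795, 0)
  M1 = (+0.0795, +0.0795, 0)
  M2 = (+0.0795, -0.0795, 0)
  M3 = (-0.0795, -0.0795, 0)
rvec = (0.0965, -0.0644, 0.2074), |rvec| = θ = 0.23764 rad = 13.616°
Rodrigues: sinθ=0.23541, 1−cosθ=0.02810; R = I + sinθ·[k]× + (1−cosθ)·[k]×²:
    [+0.97653 -0.20855 -0.05384]
    [+0.20236 +0.97396 -0.10224]
    [+0.07376 +0.08895 +0.99330]
t = (0.3040, 0.1971, 0.9287) m
M0: Pc = R·M0+t = (+0.20979, +0.25844, +0.92991); u = 654.3·(+0.20979)/0.92991 + 302.7 = 450.3096, v = 449.1·(+0.25844)/0.92991 + 233.7 = 358.5149
M1: Pc = R·M1+t = (+0.36505, +0.29062, +0.94163); u = 654.3·(+0.36505)/0.94163 + 302.7 = 556.3602, v = 449.1·(+0.29062)/0.94163 + 233.7 = 372.3061
M2: Pc = R·M2+t = (+0.39821, +0.13576, +0.92749); u = 654.3·(+0.39821)/0.92749 + 302.7 = 583.6200, v = 449.1·(+0.13576)/0.92749 + 233.7 = 299.4352
M3: Pc = R·M3+t = (+0.24295, +0.10358, +0.91577); u = 654.3·(+0.24295)/0.91577 + 302.7 = 476.2807, v = 449.1·(+0.10358)/0.91577 + 233.7 = 284.4979

c0=(450.31, 358.51) c1=(556.36, 372.31) c2=(583.62, 299.44) c3=(476.28, 284.50)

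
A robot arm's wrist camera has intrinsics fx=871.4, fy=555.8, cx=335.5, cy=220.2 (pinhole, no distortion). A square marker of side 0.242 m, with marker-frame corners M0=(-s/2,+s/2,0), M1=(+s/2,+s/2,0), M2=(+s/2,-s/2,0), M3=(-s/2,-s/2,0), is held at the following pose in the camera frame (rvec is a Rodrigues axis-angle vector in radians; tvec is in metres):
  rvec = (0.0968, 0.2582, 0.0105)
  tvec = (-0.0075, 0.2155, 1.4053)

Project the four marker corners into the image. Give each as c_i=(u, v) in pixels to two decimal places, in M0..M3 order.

c0=(260.72, 348.10) c1=(404.48, 355.99) c2=(405.35, 260.10) c3=(259.19, 256.22)

Intrinsics K: fx=871.4, fy=555.8, cx=335.5, cy=220.2
Marker side s = 0.242 m; corners in marker frame (Z=0):
  M0 = (-0.1210, +0.1210, 0)
  M1 = (+0.1210, +0.1210, 0)
  M2 = (+0.1210, -0.1210, 0)
  M3 = (-0.1210, -0.1210, 0)
rvec = (0.0968, 0.2582, 0.0105), |rvec| = θ = 0.27595 rad = 15.811°
Rodrigues: sinθ=0.27246, 1−cosθ=0.03783; R = I + sinθ·[k]× + (1−cosθ)·[k]×²:
    [+0.96682 +0.00205 +0.25544]
    [+0.02279 +0.99529 -0.09423]
    [-0.25443 +0.09692 +0.96222]
t = (-0.0075, 0.2155, 1.4053) m
M0: Pc = R·M0+t = (-0.12424, +0.33317, +1.44781); u = 871.4·(-0.12424)/1.44781 + 335.5 = 260.7249, v = 555.8·(+0.33317)/1.44781 + 220.2 = 348.1015
M1: Pc = R·M1+t = (+0.10973, +0.33869, +1.38624); u = 871.4·(+0.10973)/1.38624 + 335.5 = 404.4792, v = 555.8·(+0.33869)/1.38624 + 220.2 = 355.9933
M2: Pc = R·M2+t = (+0.10924, +0.09783, +1.36279); u = 871.4·(+0.10924)/1.36279 + 335.5 = 405.3492, v = 555.8·(+0.09783)/1.36279 + 220.2 = 260.0978
M3: Pc = R·M3+t = (-0.12473, +0.09231, +1.42436); u = 871.4·(-0.12473)/1.42436 + 335.5 = 259.1899, v = 555.8·(+0.09231)/1.42436 + 220.2 = 256.2215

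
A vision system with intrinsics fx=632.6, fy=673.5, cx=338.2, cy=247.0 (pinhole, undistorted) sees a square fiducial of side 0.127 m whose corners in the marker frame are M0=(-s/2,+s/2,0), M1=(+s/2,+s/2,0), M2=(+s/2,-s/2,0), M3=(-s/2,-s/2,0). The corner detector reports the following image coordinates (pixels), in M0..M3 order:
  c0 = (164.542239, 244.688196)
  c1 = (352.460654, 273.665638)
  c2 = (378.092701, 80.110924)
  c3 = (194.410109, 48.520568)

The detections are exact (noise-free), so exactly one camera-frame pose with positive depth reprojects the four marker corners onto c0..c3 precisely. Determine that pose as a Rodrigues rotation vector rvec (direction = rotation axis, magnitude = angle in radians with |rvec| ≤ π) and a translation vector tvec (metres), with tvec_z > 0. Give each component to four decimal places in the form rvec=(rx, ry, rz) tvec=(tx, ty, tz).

Intrinsics K: fx=632.6, fy=673.5, cx=338.2, cy=247.0
Marker side s = 0.127 m; corners in marker frame (Z=0):
  M0 = (-0.0635, +0.0635, 0)
  M1 = (+0.0635, +0.0635, 0)
  M2 = (+0.0635, -0.0635, 0)
  M3 = (-0.0635, -0.0635, 0)
Detected image corners:
  c0 = (164.542239, 244.688196) px
  c1 = (352.460654, 273.665638) px
  c2 = (378.092701, 80.110924) px
  c3 = (194.410109, 48.520568) px
Planar DLT: solve 8×8 A·h = b for H (H[2,2]=1):
  H  [+1498.35910 -261.95270 +273.28699]
  H  [+259.66081 +1508.37114 +160.88171]
  H  [+0.13045 -0.16003 +1.00000]
B = K⁻¹H; ‖b₁‖=2.327160, ‖b₂‖=2.327160; λ = 2/(‖b₁‖+‖b₂‖) = 0.429708, sign → tz>0 ⇒ λ=+0.429708
r₁ = λ·B[:,0] = (+0.98783,+0.14511,+0.05606); r₂ = λ·B[:,1] = (-0.14117,+0.98759,-0.06876)
r₃ = r₁×r₂ = (-0.06534,+0.06001,+0.99606); SVD([r₁ r₂ r₃]) → R = UVᵀ:
  R  [+0.98783 -0.14117 -0.06534]
  R  [+0.14511 +0.98759 +0.06001]
  R  [+0.05606 -0.06876 +0.99606]
t = (-0.04409, -0.05495, +0.42971) m
tr R = 2.971476; θ = arccos((tr R − 1)/2) = 0.169090 rad = 9.688°
axis k = ((R−Rᵀ)₃₂, (R−Rᵀ)₁₃, (R−Rᵀ)₂₁) / (2 sinθ) = (-0.382616, -0.360687, +0.850594)
rvec = θ·k = (-0.064697, -0.060989, +0.143827)

rvec=(-0.0647, -0.0610, 0.1438) tvec=(-0.0441, -0.0549, 0.4297)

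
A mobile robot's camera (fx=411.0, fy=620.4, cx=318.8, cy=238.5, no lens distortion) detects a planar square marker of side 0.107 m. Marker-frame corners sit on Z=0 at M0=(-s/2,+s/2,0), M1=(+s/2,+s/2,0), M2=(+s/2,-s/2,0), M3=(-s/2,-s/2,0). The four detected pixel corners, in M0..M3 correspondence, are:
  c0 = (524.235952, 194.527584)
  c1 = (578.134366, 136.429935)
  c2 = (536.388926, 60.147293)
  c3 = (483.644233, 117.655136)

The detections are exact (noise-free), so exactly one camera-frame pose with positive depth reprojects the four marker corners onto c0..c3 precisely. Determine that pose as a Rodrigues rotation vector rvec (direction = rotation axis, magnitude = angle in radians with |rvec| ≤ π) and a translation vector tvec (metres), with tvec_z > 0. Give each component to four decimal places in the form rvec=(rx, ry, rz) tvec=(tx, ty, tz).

Intrinsics K: fx=411.0, fy=620.4, cx=318.8, cy=238.5
Marker side s = 0.107 m; corners in marker frame (Z=0):
  M0 = (-0.0535, +0.0535, 0)
  M1 = (+0.0535, +0.0535, 0)
  M2 = (+0.0535, -0.0535, 0)
  M3 = (-0.0535, -0.0535, 0)
Detected image corners:
  c0 = (524.235952, 194.527584) px
  c1 = (578.134366, 136.429935) px
  c2 = (536.388926, 60.147293) px
  c3 = (483.644233, 117.655136) px
Planar DLT: solve 8×8 A·h = b for H (H[2,2]=1):
  H  [+471.24700 +298.31848 +530.34882]
  H  [-546.66990 +694.96985 +126.93514]
  H  [-0.05096 -0.16287 +1.00000]
B = K⁻¹H; ‖b₁‖=1.466887, ‖b₂‖=1.466887; λ = 2/(‖b₁‖+‖b₂‖) = 0.681716, sign → tz>0 ⇒ λ=+0.681716
r₁ = λ·B[:,0] = (+0.80859,-0.58734,-0.03474); r₂ = λ·B[:,1] = (+0.58094,+0.80634,-0.11103)
r₃ = r₁×r₂ = (+0.09323,+0.06960,+0.99321); SVD([r₁ r₂ r₃]) → R = UVᵀ:
  R  [+0.80859 +0.58094 +0.09323]
  R  [-0.58734 +0.80634 +0.06960]
  R  [-0.03474 -0.11103 +0.99321]
t = (+0.35089, -0.12259, +0.68172) m
tr R = 2.608140; θ = arccos((tr R − 1)/2) = 0.636686 rad = 36.479°
axis k = ((R−Rᵀ)₃₂, (R−Rᵀ)₁₃, (R−Rᵀ)₂₁) / (2 sinθ) = (-0.151910, +0.107617, -0.982518)
rvec = θ·k = (-0.096719, +0.068518, -0.625556)

rvec=(-0.0967, 0.0685, -0.6256) tvec=(0.3509, -0.1226, 0.6817)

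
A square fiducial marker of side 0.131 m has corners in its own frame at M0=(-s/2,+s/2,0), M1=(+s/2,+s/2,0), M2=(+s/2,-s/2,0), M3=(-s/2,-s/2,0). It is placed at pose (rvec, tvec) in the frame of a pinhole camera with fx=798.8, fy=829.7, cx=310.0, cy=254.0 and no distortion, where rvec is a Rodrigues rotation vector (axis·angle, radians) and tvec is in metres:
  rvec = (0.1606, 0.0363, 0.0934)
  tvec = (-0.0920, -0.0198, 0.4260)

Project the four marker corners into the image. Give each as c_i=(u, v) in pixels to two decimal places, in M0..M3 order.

Intrinsics K: fx=798.8, fy=829.7, cx=310.0, cy=254.0
Marker side s = 0.131 m; corners in marker frame (Z=0):
  M0 = (-0.0655, +0.0655, 0)
  M1 = (+0.0655, +0.0655, 0)
  M2 = (+0.0655, -0.0655, 0)
  M3 = (-0.0655, -0.0655, 0)
rvec = (0.1606, 0.0363, 0.0934), |rvec| = θ = 0.18930 rad = 10.846°
Rodrigues: sinθ=0.18817, 1−cosθ=0.01786; R = I + sinθ·[k]× + (1−cosθ)·[k]×²:
    [+0.99499 -0.08994 +0.04356]
    [+0.09575 +0.98279 -0.15795]
    [-0.02861 +0.16133 +0.98649]
t = (-0.0920, -0.0198, 0.4260) m
M0: Pc = R·M0+t = (-0.16306, +0.03830, +0.43844); u = 798.8·(-0.16306)/0.43844 + 310.0 = 12.9139, v = 829.7·(+0.03830)/0.43844 + 254.0 = 326.4811
M1: Pc = R·M1+t = (-0.03272, +0.05084, +0.43469); u = 798.8·(-0.03272)/0.43469 + 310.0 = 249.8755, v = 829.7·(+0.05084)/0.43469 + 254.0 = 351.0470
M2: Pc = R·M2+t = (-0.02094, -0.07790, +0.41356); u = 798.8·(-0.02094)/0.41356 + 310.0 = 269.5596, v = 829.7·(-0.07790)/0.41356 + 254.0 = 97.7109
M3: Pc = R·M3+t = (-0.15128, -0.09044, +0.41731); u = 798.8·(-0.15128)/0.41731 + 310.0 = 20.4203, v = 829.7·(-0.09044)/0.41731 + 254.0 = 74.1757

c0=(12.91, 326.48) c1=(249.88, 351.05) c2=(269.56, 97.71) c3=(20.42, 74.18)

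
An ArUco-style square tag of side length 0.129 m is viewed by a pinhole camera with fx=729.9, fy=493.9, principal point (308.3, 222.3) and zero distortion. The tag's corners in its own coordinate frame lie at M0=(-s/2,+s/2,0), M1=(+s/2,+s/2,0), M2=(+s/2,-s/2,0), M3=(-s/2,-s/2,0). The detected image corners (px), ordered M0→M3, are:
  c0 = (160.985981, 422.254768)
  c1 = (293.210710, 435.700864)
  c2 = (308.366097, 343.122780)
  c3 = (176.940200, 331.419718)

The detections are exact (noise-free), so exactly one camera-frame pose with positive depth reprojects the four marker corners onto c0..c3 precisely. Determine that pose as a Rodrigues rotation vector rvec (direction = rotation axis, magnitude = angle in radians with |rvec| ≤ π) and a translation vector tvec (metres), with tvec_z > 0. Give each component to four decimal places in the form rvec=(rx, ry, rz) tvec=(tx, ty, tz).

Intrinsics K: fx=729.9, fy=493.9, cx=308.3, cy=222.3
Marker side s = 0.129 m; corners in marker frame (Z=0):
  M0 = (-0.0645, +0.0645, 0)
  M1 = (+0.0645, +0.0645, 0)
  M2 = (+0.0645, -0.0645, 0)
  M3 = (-0.0645, -0.0645, 0)
Detected image corners:
  c0 = (160.985981, 422.254768) px
  c1 = (293.210710, 435.700864) px
  c2 = (308.366097, 343.122780) px
  c3 = (176.940200, 331.419718) px
Planar DLT: solve 8×8 A·h = b for H (H[2,2]=1):
  H  [+989.32256 -135.48355 +234.31805]
  H  [+44.32805 +686.57779 +382.88099]
  H  [-0.13865 -0.06334 +1.00000]
B = K⁻¹H; ‖b₁‖=1.428894, ‖b₂‖=1.428894; λ = 2/(‖b₁‖+‖b₂‖) = 0.699842, sign → tz>0 ⇒ λ=+0.699842
r₁ = λ·B[:,0] = (+0.98957,+0.10649,-0.09704); r₂ = λ·B[:,1] = (-0.11118,+0.99281,-0.04432)
r₃ = r₁×r₂ = (+0.09162,+0.05465,+0.99429); SVD([r₁ r₂ r₃]) → R = UVᵀ:
  R  [+0.98957 -0.11118 +0.09162]
  R  [+0.10649 +0.99281 +0.05465]
  R  [-0.09704 -0.04432 +0.99429]
t = (-0.07094, +0.22754, +0.69984) m
tr R = 2.976672; θ = arccos((tr R − 1)/2) = 0.152883 rad = 8.760°
axis k = ((R−Rᵀ)₃₂, (R−Rᵀ)₁₃, (R−Rᵀ)₂₁) / (2 sinθ) = (-0.324964, +0.619400, +0.714662)
rvec = θ·k = (-0.049681, +0.094695, +0.109259)

rvec=(-0.0497, 0.0947, 0.1093) tvec=(-0.0709, 0.2275, 0.6998)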